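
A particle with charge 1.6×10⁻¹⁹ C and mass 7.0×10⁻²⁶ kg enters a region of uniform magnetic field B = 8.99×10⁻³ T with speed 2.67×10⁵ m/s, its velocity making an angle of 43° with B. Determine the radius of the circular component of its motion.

v⊥ = v sinθ = 2.67×10⁵·sin43° ≈ 1.821×10⁵ m/s.
r = m v⊥/(|q|B) = (7.0×10⁻²⁶)(1.821×10⁵)/((1.6×10⁻¹⁹)(8.99×10⁻³)) ≈ 8.86 m.

r ≈ 8.86 m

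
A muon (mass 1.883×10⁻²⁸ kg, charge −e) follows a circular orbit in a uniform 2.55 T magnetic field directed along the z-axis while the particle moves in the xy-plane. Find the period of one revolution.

The cyclotron period depends only on m, q, B: T = 2πm/(|q|B).
T = 2π(1.883×10⁻²⁸)/((1.602×10⁻¹⁹)(2.55)) ≈ 2.90×10⁻⁹ s.

T ≈ 2.90×10⁻⁹ s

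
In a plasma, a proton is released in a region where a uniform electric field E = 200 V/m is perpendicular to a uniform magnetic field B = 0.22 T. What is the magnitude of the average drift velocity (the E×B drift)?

In crossed fields the guiding centre drifts at v_d = |E×B|/B² = E/B, independent of charge and mass.
v_d = 200/0.22 = 910 m/s.

v_d ≈ 910 m/s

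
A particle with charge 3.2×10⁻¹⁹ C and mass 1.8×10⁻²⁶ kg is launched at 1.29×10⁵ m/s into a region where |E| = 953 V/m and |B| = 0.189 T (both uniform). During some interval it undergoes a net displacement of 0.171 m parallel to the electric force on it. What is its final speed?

v_f ≈ 1.50×10⁵ m/s

B does no work; ΔKE = |q|E d.
½mv_f² = ½mv₀² + |q|Ed = ½(1.8×10⁻²⁶)(1.29×10⁵)² + (3.2×10⁻¹⁹)(953)(0.171) ≈ 1.498×10⁻¹⁶ J + 5.215×10⁻¹⁷ J ≈ 2.019×10⁻¹⁶ J.
v_f = √(2·2.019×10⁻¹⁶/1.8×10⁻²⁶) ≈ 1.50×10⁵ m/s.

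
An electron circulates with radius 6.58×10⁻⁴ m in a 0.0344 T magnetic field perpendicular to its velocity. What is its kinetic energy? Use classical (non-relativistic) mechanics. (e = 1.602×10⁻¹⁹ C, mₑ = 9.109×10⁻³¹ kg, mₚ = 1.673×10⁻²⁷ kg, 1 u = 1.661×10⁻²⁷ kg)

v = |q|Br/m, then KE = ½mv² = (qBr)²/(2m).
v = (1.602×10⁻¹⁹)(0.0344)(6.58×10⁻⁴)/9.109×10⁻³¹ ≈ 3.981×10⁶ m/s.
KE = ½(9.109×10⁻³¹)(3.981×10⁶)² ≈ 7.22×10⁻¹⁸ J = 45.1 eV.

KE ≈ 45.1 eV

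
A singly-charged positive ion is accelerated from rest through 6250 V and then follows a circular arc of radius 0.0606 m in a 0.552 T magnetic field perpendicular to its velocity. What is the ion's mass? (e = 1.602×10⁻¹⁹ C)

m ≈ 1.43×10⁻²⁶ kg

Combine |q|V = ½mv² and r = mv/(|q|B): eliminate v to get m = qB²r²/(2V).
m = (1.602×10⁻¹⁹)(0.552)²(0.0606)²/(2·6250) ≈ 1.43×10⁻²⁶ kg.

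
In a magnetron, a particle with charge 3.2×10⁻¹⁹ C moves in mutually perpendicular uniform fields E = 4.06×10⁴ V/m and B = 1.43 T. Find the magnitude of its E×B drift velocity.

The E×B drift speed is v_d = E/B.
v_d = 4.06×10⁴/1.43 = 2.84×10⁴ m/s.

v_d ≈ 2.84×10⁴ m/s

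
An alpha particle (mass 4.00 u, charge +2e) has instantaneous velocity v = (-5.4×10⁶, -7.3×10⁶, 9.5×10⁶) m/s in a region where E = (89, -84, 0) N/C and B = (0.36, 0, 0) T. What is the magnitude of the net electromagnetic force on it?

v×B = (0, 3.42×10⁶, 2.63×10⁶) N/C.
E + v×B = (89.0, 3.42×10⁶, 2.63×10⁶) N/C.
F = q(E + v×B) = (3.204×10⁻¹⁹ C)·(89.0, 3.42×10⁶, 2.63×10⁶) = (2.85×10⁻¹⁷, 1.10×10⁻¹², 8.42×10⁻¹³) N.
|F| = 1.38×10⁻¹² N.

|F| ≈ 1.38×10⁻¹² N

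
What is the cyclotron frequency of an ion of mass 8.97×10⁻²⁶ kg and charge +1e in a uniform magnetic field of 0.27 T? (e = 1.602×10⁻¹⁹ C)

f = |q|B/(2πm).
f = (1.602×10⁻¹⁹)(0.27)/(2π·8.97×10⁻²⁶) ≈ 7.7×10⁴ Hz.

f ≈ 7.7×10⁴ Hz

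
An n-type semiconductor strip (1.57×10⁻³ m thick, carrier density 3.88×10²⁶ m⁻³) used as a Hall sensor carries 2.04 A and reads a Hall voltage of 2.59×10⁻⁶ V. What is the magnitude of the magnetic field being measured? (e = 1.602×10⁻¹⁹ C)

B ≈ 0.124 T

From V_H = IB/(n e t), B = V_H n e t / I.
B = (2.59×10⁻⁶)(3.88×10²⁶)(1.602×10⁻¹⁹)(1.57×10⁻³)/2.04 ≈ 0.124 T.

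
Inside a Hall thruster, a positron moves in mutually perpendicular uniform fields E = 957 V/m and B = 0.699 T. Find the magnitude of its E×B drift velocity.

v_d ≈ 1370 m/s

The steady drift has the magnetic force balancing the electric force, so v_d = E/B.
v_d = 957/0.699 = 1370 m/s.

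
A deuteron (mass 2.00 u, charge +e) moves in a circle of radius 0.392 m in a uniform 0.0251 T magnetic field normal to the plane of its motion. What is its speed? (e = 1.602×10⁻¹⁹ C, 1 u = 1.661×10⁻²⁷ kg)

v ≈ 4.74×10⁵ m/s

From |q|vB = mv²/r, v = |q|Br/m.
v = (1.602×10⁻¹⁹)(0.0251)(0.392)/3.322×10⁻²⁷ ≈ 4.74×10⁵ m/s.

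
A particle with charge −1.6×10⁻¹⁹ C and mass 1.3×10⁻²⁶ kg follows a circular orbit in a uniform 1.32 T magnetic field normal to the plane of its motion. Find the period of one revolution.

The cyclotron period depends only on m, q, B: T = 2πm/(|q|B).
T = 2π(1.3×10⁻²⁶)/((1.6×10⁻¹⁹)(1.32)) ≈ 3.87×10⁻⁷ s.

T ≈ 3.87×10⁻⁷ s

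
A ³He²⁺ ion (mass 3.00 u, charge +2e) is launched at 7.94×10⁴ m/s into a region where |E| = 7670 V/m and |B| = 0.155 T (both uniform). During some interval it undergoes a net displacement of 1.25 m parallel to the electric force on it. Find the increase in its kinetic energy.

ΔKE ≈ 3.07×10⁻¹⁵ J

The magnetic force is always ⟂ v and does no work; only the electric force changes KE.
ΔKE = F_E · d = |q|E d = (3.204×10⁻¹⁹)(7670)(1.25) ≈ 3.07×10⁻¹⁵ J.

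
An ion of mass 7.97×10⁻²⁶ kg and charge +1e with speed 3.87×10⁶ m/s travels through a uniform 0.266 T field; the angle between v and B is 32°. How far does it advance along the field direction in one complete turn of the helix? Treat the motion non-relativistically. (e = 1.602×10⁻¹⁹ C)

p ≈ 38.6 m

v∥ = v cosθ = 3.87×10⁶·cos32° ≈ 3.282×10⁶ m/s.
T = 2πm/(|q|B) = 2π(7.97×10⁻²⁶)/((1.602×10⁻¹⁹)(0.266)) ≈ 1.175×10⁻⁵ s.
pitch = v∥ T = (3.282×10⁶)(1.175×10⁻⁵) ≈ 38.6 m.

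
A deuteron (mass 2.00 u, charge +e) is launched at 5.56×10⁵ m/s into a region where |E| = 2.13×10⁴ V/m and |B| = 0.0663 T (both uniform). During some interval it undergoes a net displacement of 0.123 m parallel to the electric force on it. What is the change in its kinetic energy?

ΔKE ≈ 4.20×10⁻¹⁶ J

The magnetic force is always ⟂ v and does no work; only the electric force changes KE.
ΔKE = F_E · d = |q|E d = (1.602×10⁻¹⁹)(2.13×10⁴)(0.123) ≈ 4.20×10⁻¹⁶ J.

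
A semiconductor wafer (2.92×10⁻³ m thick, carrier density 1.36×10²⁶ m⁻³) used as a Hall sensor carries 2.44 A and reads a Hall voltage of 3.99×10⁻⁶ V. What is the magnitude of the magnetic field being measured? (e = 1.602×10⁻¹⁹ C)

From V_H = IB/(n e t), B = V_H n e t / I.
B = (3.99×10⁻⁶)(1.36×10²⁶)(1.602×10⁻¹⁹)(2.92×10⁻³)/2.44 ≈ 0.104 T.

B ≈ 0.104 T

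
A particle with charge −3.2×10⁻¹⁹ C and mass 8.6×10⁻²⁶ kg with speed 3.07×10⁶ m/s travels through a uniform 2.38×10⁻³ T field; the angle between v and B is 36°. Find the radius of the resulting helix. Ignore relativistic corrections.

v⊥ = v sinθ = 3.07×10⁶·sin36° ≈ 1.805×10⁶ m/s.
r = m v⊥/(|q|B) = (8.6×10⁻²⁶)(1.805×10⁶)/((3.2×10⁻¹⁹)(2.38×10⁻³)) ≈ 204 m.

r ≈ 204 m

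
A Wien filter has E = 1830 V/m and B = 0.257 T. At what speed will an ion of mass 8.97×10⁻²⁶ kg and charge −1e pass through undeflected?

Zero net Lorentz force requires |qE| = |q v×B|, i.e. E = vB.
v = E/B = 1830/0.257 = 7120 m/s.

v = 7120 m/s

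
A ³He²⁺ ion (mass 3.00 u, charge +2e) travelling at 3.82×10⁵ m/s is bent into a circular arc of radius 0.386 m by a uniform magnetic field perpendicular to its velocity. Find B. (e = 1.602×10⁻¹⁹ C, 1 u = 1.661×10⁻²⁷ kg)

B ≈ 0.0154 T

From |q|vB = mv²/r, B = mv/(|q|r).
B = (4.983×10⁻²⁷)(3.82×10⁵)/((3.204×10⁻¹⁹)(0.386)) ≈ 0.0154 T.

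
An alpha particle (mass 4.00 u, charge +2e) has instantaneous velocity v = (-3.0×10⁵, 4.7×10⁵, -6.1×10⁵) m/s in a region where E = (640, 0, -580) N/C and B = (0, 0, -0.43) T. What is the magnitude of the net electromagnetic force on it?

v×B = (-2.02×10⁵, -1.29×10⁵, 0) N/C.
E + v×B = (-2.01×10⁵, -1.29×10⁵, -580) N/C.
F = q(E + v×B) = (3.204×10⁻¹⁹ C)·(-2.01×10⁵, -1.29×10⁵, -580) = (-6.45×10⁻¹⁴, -4.13×10⁻¹⁴, -1.86×10⁻¹⁶) N.
|F| = 7.66×10⁻¹⁴ N.

|F| ≈ 7.66×10⁻¹⁴ N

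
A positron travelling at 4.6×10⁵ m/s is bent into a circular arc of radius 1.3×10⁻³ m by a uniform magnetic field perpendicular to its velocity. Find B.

From |q|vB = mv²/r, B = mv/(|q|r).
B = (9.109×10⁻³¹)(4.6×10⁵)/((1.602×10⁻¹⁹)(1.3×10⁻³)) ≈ 2.0×10⁻³ T.

B ≈ 2.0×10⁻³ T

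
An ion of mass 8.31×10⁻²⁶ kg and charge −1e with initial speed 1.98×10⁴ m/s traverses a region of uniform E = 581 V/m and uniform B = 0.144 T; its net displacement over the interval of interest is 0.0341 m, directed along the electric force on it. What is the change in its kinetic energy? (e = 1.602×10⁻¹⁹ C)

The magnetic force is always ⟂ v and does no work; only the electric force changes KE.
ΔKE = F_E · d = |q|E d = (1.602×10⁻¹⁹)(581)(0.0341) ≈ 3.17×10⁻¹⁸ J.

ΔKE ≈ 3.17×10⁻¹⁸ J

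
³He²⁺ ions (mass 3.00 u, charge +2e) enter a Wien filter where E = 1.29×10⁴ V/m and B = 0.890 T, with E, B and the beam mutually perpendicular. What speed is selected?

For undeflected motion the electric and magnetic forces balance: qE = qvB.
v = E/B = 1.29×10⁴/0.890 = 1.45×10⁴ m/s.
The result is independent of the particle's charge and mass.

v = 1.45×10⁴ m/s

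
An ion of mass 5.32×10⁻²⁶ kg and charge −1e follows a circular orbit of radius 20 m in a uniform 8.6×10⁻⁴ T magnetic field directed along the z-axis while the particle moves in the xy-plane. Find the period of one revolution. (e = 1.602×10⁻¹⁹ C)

T ≈ 2.4×10⁻³ s

The cyclotron period depends only on m, q, B: T = 2πm/(|q|B).
T = 2π(5.32×10⁻²⁶)/((1.602×10⁻¹⁹)(8.6×10⁻⁴)) ≈ 2.4×10⁻³ s.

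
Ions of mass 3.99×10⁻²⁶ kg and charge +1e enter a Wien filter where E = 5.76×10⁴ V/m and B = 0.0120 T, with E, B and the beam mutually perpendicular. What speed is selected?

For undeflected motion the electric and magnetic forces balance: qE = qvB.
v = E/B = 5.76×10⁴/0.0120 = 4.80×10⁶ m/s.

v = 4.80×10⁶ m/s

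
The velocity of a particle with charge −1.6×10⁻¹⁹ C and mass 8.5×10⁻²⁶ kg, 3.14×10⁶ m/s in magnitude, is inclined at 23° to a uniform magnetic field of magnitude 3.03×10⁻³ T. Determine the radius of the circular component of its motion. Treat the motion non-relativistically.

r ≈ 215 m

v⊥ = v sinθ = 3.14×10⁶·sin23° ≈ 1.227×10⁶ m/s.
r = m v⊥/(|q|B) = (8.5×10⁻²⁶)(1.227×10⁶)/((1.6×10⁻¹⁹)(3.03×10⁻³)) ≈ 215 m.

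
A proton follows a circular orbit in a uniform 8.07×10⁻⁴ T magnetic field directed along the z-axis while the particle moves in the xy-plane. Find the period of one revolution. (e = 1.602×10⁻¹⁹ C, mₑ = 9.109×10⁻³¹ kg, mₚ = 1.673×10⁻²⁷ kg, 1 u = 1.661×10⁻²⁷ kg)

The cyclotron period depends only on m, q, B: T = 2πm/(|q|B).
T = 2π(1.673×10⁻²⁷)/((1.602×10⁻¹⁹)(8.07×10⁻⁴)) ≈ 8.13×10⁻⁵ s.

T ≈ 8.13×10⁻⁵ s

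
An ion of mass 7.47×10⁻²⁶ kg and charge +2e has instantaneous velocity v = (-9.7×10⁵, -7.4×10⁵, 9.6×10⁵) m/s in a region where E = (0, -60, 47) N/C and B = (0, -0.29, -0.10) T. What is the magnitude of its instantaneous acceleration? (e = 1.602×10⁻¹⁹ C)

v×B = (3.52×10⁵, -9.70×10⁴, 2.81×10⁵) N/C.
E + v×B = (3.52×10⁵, -9.71×10⁴, 2.81×10⁵) N/C.
F = q(E + v×B) = (3.204×10⁻¹⁹ C)·(3.52×10⁵, -9.71×10⁴, 2.81×10⁵) = (1.13×10⁻¹³, -3.11×10⁻¹⁴, 9.01×10⁻¹⁴) N.
|a| = |F|/m = 1.478×10⁻¹³/7.47×10⁻²⁶ ≈ 1.98×10¹² m/s².

|a| ≈ 1.98×10¹² m/s²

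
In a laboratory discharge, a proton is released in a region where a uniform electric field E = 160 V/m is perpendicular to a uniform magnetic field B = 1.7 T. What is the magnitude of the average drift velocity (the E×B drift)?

The steady drift has the magnetic force balancing the electric force, so v_d = E/B.
v_d = 160/1.7 = 94 m/s.

v_d ≈ 94 m/s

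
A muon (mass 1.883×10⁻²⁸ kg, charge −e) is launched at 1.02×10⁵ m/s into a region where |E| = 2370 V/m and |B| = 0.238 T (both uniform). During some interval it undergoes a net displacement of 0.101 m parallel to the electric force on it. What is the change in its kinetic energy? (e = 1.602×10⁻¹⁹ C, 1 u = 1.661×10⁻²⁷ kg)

ΔKE ≈ 3.83×10⁻¹⁷ J

The magnetic force is always ⟂ v and does no work; only the electric force changes KE.
ΔKE = F_E · d = |q|E d = (1.602×10⁻¹⁹)(2370)(0.101) ≈ 3.83×10⁻¹⁷ J.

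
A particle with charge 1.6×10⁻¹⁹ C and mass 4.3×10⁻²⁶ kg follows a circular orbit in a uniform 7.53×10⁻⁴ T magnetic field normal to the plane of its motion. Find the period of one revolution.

The cyclotron period depends only on m, q, B: T = 2πm/(|q|B).
T = 2π(4.3×10⁻²⁶)/((1.6×10⁻¹⁹)(7.53×10⁻⁴)) ≈ 2.24×10⁻³ s.

T ≈ 2.24×10⁻³ s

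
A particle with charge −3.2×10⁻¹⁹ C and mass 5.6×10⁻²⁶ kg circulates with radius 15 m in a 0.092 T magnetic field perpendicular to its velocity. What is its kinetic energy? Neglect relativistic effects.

v = |q|Br/m, then KE = ½mv² = (qBr)²/(2m).
v = (3.2×10⁻¹⁹)(0.092)(15)/5.6×10⁻²⁶ ≈ 7.886×10⁶ m/s.
KE = ½(5.6×10⁻²⁶)(7.886×10⁶)² ≈ 1.7×10⁻¹² J.

KE ≈ 1.7×10⁻¹² J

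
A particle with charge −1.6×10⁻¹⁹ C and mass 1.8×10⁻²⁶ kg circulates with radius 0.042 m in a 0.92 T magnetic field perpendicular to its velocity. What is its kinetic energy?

KE ≈ 1.1×10⁻¹⁵ J

v = |q|Br/m, then KE = ½mv² = (qBr)²/(2m).
v = (1.6×10⁻¹⁹)(0.92)(0.042)/1.8×10⁻²⁶ ≈ 3.435×10⁵ m/s.
KE = ½(1.8×10⁻²⁶)(3.435×10⁵)² ≈ 1.1×10⁻¹⁵ J.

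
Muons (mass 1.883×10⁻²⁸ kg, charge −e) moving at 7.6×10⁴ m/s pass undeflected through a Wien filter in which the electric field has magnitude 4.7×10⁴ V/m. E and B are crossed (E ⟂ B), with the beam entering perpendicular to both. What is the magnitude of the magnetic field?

Balance of forces in the selector: qE = qvB ⇒ B = E/v.
B = 4.7×10⁴/7.6×10⁴ = 0.62 T.

B = 0.62 T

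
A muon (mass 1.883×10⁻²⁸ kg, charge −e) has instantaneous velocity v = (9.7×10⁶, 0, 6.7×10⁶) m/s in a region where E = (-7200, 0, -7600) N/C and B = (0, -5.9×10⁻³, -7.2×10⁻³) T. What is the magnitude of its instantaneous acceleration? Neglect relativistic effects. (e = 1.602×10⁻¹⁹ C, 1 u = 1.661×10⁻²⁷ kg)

|a| ≈ 8.56×10¹³ m/s²

v×B = (3.95×10⁴, 6.98×10⁴, -5.72×10⁴) N/C.
E + v×B = (3.23×10⁴, 6.98×10⁴, -6.48×10⁴) N/C.
F = q(E + v×B) = (−1.602×10⁻¹⁹ C)·(3.23×10⁴, 6.98×10⁴, -6.48×10⁴) = (-5.18×10⁻¹⁵, -1.12×10⁻¹⁴, 1.04×10⁻¹⁴) N.
|a| = |F|/m = 1.612×10⁻¹⁴/1.883×10⁻²⁸ ≈ 8.56×10¹³ m/s².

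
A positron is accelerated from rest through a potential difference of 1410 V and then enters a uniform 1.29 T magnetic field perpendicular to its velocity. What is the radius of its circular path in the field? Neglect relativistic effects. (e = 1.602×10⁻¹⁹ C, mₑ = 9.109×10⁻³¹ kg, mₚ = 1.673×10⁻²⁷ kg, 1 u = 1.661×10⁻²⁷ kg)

Acceleration: |q|V = ½mv² ⇒ v = √(2|q|V/m) = √(2·1.602×10⁻¹⁹·1410/9.109×10⁻³¹) ≈ 2.227×10⁷ m/s.
In the field: r = mv/(|q|B) = (9.109×10⁻³¹)(2.227×10⁷)/((1.602×10⁻¹⁹)(1.29)) ≈ 9.82×10⁻⁵ m.

r ≈ 9.82×10⁻⁵ m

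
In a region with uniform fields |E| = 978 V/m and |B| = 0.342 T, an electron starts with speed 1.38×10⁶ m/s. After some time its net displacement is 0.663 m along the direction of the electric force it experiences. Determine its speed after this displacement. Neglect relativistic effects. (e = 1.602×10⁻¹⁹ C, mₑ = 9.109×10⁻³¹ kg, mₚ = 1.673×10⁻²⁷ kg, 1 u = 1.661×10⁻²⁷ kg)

v_f ≈ 1.52×10⁷ m/s

B does no work; ΔKE = |q|E d.
½mv_f² = ½mv₀² + |q|Ed = ½(9.109×10⁻³¹)(1.38×10⁶)² + (1.602×10⁻¹⁹)(978)(0.663) ≈ 8.674×10⁻¹⁹ J + 1.039×10⁻¹⁶ J ≈ 1.047×10⁻¹⁶ J.
v_f = √(2·1.047×10⁻¹⁶/9.109×10⁻³¹) ≈ 1.52×10⁷ m/s.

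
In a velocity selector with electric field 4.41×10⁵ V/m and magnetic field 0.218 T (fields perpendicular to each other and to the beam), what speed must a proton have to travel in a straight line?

v = 2.02×10⁶ m/s

Straight-line motion ⇒ electric and magnetic forces cancel, so E = vB.
v = E/B = 4.41×10⁵/0.218 = 2.02×10⁶ m/s.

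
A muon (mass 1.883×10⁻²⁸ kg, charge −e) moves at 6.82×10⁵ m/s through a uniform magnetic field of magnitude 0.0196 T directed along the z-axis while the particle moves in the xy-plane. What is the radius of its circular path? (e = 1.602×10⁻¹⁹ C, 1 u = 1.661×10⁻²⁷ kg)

The magnetic force provides the centripetal force: |q|vB = mv²/r.
r = mv/(|q|B) = (1.883×10⁻²⁸)(6.82×10⁵)/((1.602×10⁻¹⁹)(0.0196)) ≈ 0.0409 m.

r ≈ 0.0409 m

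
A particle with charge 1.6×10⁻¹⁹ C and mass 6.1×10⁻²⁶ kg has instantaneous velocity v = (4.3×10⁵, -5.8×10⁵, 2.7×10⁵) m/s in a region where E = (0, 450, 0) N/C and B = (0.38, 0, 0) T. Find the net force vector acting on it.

F ≈ (0, 1.65×10⁻¹⁴, 3.53×10⁻¹⁴) N

v×B = (0, 1.03×10⁵, 2.20×10⁵) N/C.
E + v×B = (0, 1.03×10⁵, 2.20×10⁵) N/C.
F = q(E + v×B) = (1.6×10⁻¹⁹ C)·(0, 1.03×10⁵, 2.20×10⁵) = (0, 1.65×10⁻¹⁴, 3.53×10⁻¹⁴) N.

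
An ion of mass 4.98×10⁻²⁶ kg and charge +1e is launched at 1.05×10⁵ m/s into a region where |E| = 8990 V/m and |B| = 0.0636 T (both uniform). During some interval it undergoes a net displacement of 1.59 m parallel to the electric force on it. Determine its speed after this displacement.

B does no work; ΔKE = |q|E d.
½mv_f² = ½mv₀² + |q|Ed = ½(4.98×10⁻²⁶)(1.05×10⁵)² + (1.602×10⁻¹⁹)(8990)(1.59) ≈ 2.745×10⁻¹⁶ J + 2.290×10⁻¹⁵ J ≈ 2.564×10⁻¹⁵ J.
v_f = √(2·2.564×10⁻¹⁵/4.98×10⁻²⁶) ≈ 3.21×10⁵ m/s.

v_f ≈ 3.21×10⁵ m/s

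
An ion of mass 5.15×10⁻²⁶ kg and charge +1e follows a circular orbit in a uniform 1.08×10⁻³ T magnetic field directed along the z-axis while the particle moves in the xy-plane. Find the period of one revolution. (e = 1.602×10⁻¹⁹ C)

T ≈ 1.87×10⁻³ s

The cyclotron period depends only on m, q, B: T = 2πm/(|q|B).
T = 2π(5.15×10⁻²⁶)/((1.602×10⁻¹⁹)(1.08×10⁻³)) ≈ 1.87×10⁻³ s.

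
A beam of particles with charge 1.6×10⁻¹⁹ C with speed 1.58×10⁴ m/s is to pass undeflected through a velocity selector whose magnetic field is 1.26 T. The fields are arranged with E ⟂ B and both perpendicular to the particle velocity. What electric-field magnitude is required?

E = 1.99×10⁴ V/m

For straight-line motion qE = qvB, so E = vB.
E = 1.58×10⁴ × 1.26 = 1.99×10⁴ V/m.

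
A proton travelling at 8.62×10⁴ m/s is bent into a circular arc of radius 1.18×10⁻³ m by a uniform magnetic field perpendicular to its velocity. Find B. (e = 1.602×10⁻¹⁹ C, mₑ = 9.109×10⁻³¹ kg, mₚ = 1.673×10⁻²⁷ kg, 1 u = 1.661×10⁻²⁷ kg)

From |q|vB = mv²/r, B = mv/(|q|r).
B = (1.673×10⁻²⁷)(8.62×10⁴)/((1.602×10⁻¹⁹)(1.18×10⁻³)) ≈ 0.763 T.

B ≈ 0.763 T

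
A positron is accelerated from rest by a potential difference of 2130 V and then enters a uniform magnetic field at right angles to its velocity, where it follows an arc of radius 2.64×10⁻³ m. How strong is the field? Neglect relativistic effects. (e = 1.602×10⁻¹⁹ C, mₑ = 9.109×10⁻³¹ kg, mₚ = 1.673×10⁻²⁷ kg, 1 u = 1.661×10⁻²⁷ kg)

B ≈ 0.0590 T

v = √(2|q|V/m) = √(2·1.602×10⁻¹⁹·2130/9.109×10⁻³¹) ≈ 2.737×10⁷ m/s.
B = mv/(|q|r) = (9.109×10⁻³¹)(2.737×10⁷)/((1.602×10⁻¹⁹)(2.64×10⁻³)) ≈ 0.0590 T.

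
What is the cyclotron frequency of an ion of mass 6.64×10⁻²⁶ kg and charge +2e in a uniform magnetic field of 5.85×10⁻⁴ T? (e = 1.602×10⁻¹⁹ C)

f ≈ 449 Hz

f = |q|B/(2πm).
f = (3.204×10⁻¹⁹)(5.85×10⁻⁴)/(2π·6.64×10⁻²⁶) ≈ 449 Hz.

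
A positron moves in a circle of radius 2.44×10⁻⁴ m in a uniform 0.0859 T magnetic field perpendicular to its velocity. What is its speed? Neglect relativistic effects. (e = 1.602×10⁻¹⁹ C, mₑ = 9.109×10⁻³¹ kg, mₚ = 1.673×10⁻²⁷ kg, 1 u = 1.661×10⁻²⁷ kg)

v ≈ 3.69×10⁶ m/s

From |q|vB = mv²/r, v = |q|Br/m.
v = (1.602×10⁻¹⁹)(0.0859)(2.44×10⁻⁴)/9.109×10⁻³¹ ≈ 3.69×10⁶ m/s.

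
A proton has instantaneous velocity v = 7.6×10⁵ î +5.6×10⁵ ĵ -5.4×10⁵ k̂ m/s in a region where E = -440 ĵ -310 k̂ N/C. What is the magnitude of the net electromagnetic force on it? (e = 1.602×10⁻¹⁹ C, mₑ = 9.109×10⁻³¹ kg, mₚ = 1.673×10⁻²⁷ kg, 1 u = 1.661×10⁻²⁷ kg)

|F| ≈ 8.62×10⁻¹⁷ N

Only an electric field acts, so F = qE = (1.602×10⁻¹⁹ C)·(0, -440, -310) = (0, -7.05×10⁻¹⁷, -4.97×10⁻¹⁷) N.
|F| = 8.62×10⁻¹⁷ N.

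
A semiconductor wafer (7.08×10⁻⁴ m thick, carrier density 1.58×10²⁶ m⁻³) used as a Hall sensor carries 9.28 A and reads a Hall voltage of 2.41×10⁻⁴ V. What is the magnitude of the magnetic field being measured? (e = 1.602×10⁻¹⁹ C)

From V_H = IB/(n e t), B = V_H n e t / I.
B = (2.41×10⁻⁴)(1.58×10²⁶)(1.602×10⁻¹⁹)(7.08×10⁻⁴)/9.28 ≈ 0.465 T.

B ≈ 0.465 T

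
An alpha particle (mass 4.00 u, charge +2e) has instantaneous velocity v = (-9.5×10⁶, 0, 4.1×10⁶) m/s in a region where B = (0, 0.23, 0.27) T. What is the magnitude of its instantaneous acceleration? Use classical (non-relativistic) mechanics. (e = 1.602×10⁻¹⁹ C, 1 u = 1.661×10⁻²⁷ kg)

|a| ≈ 1.69×10¹⁴ m/s²

v×B = (-9.43×10⁵, 2.56×10⁶, -2.18×10⁶) N/C.
F = q v×B = (3.204×10⁻¹⁹ C)·(-9.43×10⁵, 2.56×10⁶, -2.18×10⁶) = (-3.02×10⁻¹³, 8.22×10⁻¹³, -7.00×10⁻¹³) N.
|a| = |F|/m = 1.121×10⁻¹²/6.644×10⁻²⁷ ≈ 1.69×10¹⁴ m/s².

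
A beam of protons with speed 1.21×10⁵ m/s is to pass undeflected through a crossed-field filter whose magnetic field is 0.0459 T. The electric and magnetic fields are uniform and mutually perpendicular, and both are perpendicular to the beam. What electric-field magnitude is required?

E = 5550 V/m

For straight-line motion qE = qvB, so E = vB.
E = 1.21×10⁵ × 0.0459 = 5550 V/m.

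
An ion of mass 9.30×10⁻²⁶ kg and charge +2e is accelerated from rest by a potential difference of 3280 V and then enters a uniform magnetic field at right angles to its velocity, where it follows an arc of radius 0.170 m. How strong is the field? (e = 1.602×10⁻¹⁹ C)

v = √(2|q|V/m) = √(2·3.204×10⁻¹⁹·3280/9.30×10⁻²⁶) ≈ 1.503×10⁵ m/s.
B = mv/(|q|r) = (9.30×10⁻²⁶)(1.503×10⁵)/((3.204×10⁻¹⁹)(0.170)) ≈ 0.257 T.

B ≈ 0.257 T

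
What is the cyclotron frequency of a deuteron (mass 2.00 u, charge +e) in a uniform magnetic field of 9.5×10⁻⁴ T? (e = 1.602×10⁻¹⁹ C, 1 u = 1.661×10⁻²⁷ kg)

f = |q|B/(2πm).
f = (1.602×10⁻¹⁹)(9.5×10⁻⁴)/(2π·3.322×10⁻²⁷) ≈ 7300 Hz.

f ≈ 7300 Hz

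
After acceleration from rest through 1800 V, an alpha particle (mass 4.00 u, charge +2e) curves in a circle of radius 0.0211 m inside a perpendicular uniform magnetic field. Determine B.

v = √(2|q|V/m) = √(2·3.204×10⁻¹⁹·1800/6.644×10⁻²⁷) ≈ 4.167×10⁵ m/s.
B = mv/(|q|r) = (6.644×10⁻²⁷)(4.167×10⁵)/((3.204×10⁻¹⁹)(0.0211)) ≈ 0.409 T.

B ≈ 0.409 T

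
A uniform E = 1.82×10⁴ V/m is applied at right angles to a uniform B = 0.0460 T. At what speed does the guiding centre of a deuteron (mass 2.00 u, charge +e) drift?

v_d ≈ 3.96×10⁵ m/s

The steady drift has the magnetic force balancing the electric force, so v_d = E/B.
v_d = 1.82×10⁴/0.0460 = 3.96×10⁵ m/s.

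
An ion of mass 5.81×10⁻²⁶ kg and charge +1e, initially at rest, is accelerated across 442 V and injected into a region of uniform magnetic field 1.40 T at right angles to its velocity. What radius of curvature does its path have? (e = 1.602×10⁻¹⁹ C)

Acceleration: |q|V = ½mv² ⇒ v = √(2|q|V/m) = √(2·1.602×10⁻¹⁹·442/5.81×10⁻²⁶) ≈ 4.937×10⁴ m/s.
In the field: r = mv/(|q|B) = (5.81×10⁻²⁶)(4.937×10⁴)/((1.602×10⁻¹⁹)(1.40)) ≈ 0.0128 m.

r ≈ 0.0128 m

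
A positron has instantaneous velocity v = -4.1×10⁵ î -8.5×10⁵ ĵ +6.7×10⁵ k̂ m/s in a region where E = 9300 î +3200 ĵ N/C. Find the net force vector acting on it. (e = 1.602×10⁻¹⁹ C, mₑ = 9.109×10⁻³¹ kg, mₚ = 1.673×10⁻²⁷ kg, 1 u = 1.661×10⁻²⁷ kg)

F ≈ (1.49×10⁻¹⁵, 5.13×10⁻¹⁶, 0) N

Only an electric field acts, so F = qE = (1.602×10⁻¹⁹ C)·(9300, 3200, 0) = (1.49×10⁻¹⁵, 5.13×10⁻¹⁶, 0) N.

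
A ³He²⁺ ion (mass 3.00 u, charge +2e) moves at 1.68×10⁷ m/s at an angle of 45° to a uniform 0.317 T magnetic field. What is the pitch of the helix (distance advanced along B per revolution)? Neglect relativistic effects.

v∥ = v cosθ = 1.68×10⁷·cos45° ≈ 1.188×10⁷ m/s.
T = 2πm/(|q|B) = 2π(4.983×10⁻²⁷)/((3.204×10⁻¹⁹)(0.317)) ≈ 3.083×10⁻⁷ s.
pitch = v∥ T = (1.188×10⁷)(3.083×10⁻⁷) ≈ 3.66 m.

p ≈ 3.66 m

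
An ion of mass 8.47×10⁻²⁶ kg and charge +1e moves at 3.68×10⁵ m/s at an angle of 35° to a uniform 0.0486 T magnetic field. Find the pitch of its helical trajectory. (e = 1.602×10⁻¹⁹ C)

p ≈ 20.6 m

v∥ = v cosθ = 3.68×10⁵·cos35° ≈ 3.014×10⁵ m/s.
T = 2πm/(|q|B) = 2π(8.47×10⁻²⁶)/((1.602×10⁻¹⁹)(0.0486)) ≈ 6.835×10⁻⁵ s.
pitch = v∥ T = (3.014×10⁵)(6.835×10⁻⁵) ≈ 20.6 m.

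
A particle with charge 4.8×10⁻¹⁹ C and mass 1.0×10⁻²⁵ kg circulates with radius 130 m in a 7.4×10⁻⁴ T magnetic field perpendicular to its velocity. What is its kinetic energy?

KE ≈ 1.1×10⁻¹⁴ J

v = |q|Br/m, then KE = ½mv² = (qBr)²/(2m).
v = (4.8×10⁻¹⁹)(7.4×10⁻⁴)(130)/1.0×10⁻²⁵ ≈ 4.618×10⁵ m/s.
KE = ½(1.0×10⁻²⁵)(4.618×10⁵)² ≈ 1.1×10⁻¹⁴ J.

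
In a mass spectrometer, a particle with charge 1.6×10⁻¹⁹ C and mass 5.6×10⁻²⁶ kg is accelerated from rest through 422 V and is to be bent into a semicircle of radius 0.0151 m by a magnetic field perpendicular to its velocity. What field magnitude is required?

v = √(2|q|V/m) = √(2·1.6×10⁻¹⁹·422/5.6×10⁻²⁶) ≈ 4.911×10⁴ m/s.
B = mv/(|q|r) = (5.6×10⁻²⁶)(4.911×10⁴)/((1.6×10⁻¹⁹)(0.0151)) ≈ 1.14 T.

B ≈ 1.14 T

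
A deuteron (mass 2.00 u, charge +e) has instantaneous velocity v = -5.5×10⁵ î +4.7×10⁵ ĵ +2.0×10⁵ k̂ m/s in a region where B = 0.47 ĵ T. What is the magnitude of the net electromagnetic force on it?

v×B = (-9.40×10⁴, 0, -2.58×10⁵) N/C.
F = q v×B = (1.602×10⁻¹⁹ C)·(-9.40×10⁴, 0, -2.58×10⁵) = (-1.51×10⁻¹⁴, 0, -4.14×10⁻¹⁴) N.
|F| = 4.41×10⁻¹⁴ N.

|F| ≈ 4.41×10⁻¹⁴ N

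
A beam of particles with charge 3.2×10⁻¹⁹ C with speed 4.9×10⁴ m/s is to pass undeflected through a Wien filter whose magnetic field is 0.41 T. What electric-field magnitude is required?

For straight-line motion qE = qvB, so E = vB.
E = 4.9×10⁴ × 0.41 = 2.0×10⁴ V/m.

E = 2.0×10⁴ V/m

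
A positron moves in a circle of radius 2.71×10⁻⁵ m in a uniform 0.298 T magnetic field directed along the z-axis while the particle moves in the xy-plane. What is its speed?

v ≈ 1.42×10⁶ m/s

From |q|vB = mv²/r, v = |q|Br/m.
v = (1.602×10⁻¹⁹)(0.298)(2.71×10⁻⁵)/9.109×10⁻³¹ ≈ 1.42×10⁶ m/s.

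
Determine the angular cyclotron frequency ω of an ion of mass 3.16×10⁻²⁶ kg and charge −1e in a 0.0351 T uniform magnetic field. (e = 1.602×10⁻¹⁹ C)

ω ≈ 1.78×10⁵ rad/s

ω = |q|B/m.
ω = (1.602×10⁻¹⁹)(0.0351)/3.16×10⁻²⁶ ≈ 1.78×10⁵ rad/s.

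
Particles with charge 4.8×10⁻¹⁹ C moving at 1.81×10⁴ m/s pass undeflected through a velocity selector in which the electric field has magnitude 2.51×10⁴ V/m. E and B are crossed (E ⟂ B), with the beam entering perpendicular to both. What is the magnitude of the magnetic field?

Balance of forces in the selector: qE = qvB ⇒ B = E/v.
B = 2.51×10⁴/1.81×10⁴ = 1.39 T.

B = 1.39 T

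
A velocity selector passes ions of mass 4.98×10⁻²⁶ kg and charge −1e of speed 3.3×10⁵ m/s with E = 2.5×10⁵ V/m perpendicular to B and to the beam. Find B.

B = 0.76 T

Balance of forces in the selector: qE = qvB ⇒ B = E/v.
B = 2.5×10⁵/3.3×10⁵ = 0.76 T.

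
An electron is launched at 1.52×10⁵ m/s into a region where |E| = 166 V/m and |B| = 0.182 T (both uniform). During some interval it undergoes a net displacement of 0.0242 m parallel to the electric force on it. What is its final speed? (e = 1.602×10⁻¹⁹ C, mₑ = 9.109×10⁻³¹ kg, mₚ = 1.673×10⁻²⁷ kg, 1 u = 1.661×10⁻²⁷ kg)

B does no work; ΔKE = |q|E d.
½mv_f² = ½mv₀² + |q|Ed = ½(9.109×10⁻³¹)(1.52×10⁵)² + (1.602×10⁻¹⁹)(166)(0.0242) ≈ 1.052×10⁻²⁰ J + 6.436×10⁻¹⁹ J ≈ 6.541×10⁻¹⁹ J.
v_f = √(2·6.541×10⁻¹⁹/9.109×10⁻³¹) ≈ 1.20×10⁶ m/s.

v_f ≈ 1.20×10⁶ m/s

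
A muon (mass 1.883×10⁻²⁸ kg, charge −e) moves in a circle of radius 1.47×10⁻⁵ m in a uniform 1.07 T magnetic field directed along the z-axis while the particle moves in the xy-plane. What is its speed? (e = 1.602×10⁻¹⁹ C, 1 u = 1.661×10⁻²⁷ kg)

v ≈ 1.34×10⁴ m/s

From |q|vB = mv²/r, v = |q|Br/m.
v = (1.602×10⁻¹⁹)(1.07)(1.47×10⁻⁵)/1.883×10⁻²⁸ ≈ 1.34×10⁴ m/s.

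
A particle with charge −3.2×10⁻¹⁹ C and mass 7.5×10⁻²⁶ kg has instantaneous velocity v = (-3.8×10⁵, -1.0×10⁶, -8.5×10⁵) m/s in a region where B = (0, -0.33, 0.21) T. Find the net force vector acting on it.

F ≈ (1.57×10⁻¹³, -2.55×10⁻¹⁴, -4.01×10⁻¹⁴) N

v×B = (-4.90×10⁵, 7.98×10⁴, 1.25×10⁵) N/C.
F = q v×B = (−3.2×10⁻¹⁹ C)·(-4.90×10⁵, 7.98×10⁴, 1.25×10⁵) = (1.57×10⁻¹³, -2.55×10⁻¹⁴, -4.01×10⁻¹⁴) N.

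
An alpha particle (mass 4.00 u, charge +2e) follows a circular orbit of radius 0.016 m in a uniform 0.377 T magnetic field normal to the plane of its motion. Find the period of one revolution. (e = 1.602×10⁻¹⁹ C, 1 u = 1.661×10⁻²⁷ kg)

The cyclotron period depends only on m, q, B: T = 2πm/(|q|B).
T = 2π(6.644×10⁻²⁷)/((3.204×10⁻¹⁹)(0.377)) ≈ 3.46×10⁻⁷ s.

T ≈ 3.46×10⁻⁷ s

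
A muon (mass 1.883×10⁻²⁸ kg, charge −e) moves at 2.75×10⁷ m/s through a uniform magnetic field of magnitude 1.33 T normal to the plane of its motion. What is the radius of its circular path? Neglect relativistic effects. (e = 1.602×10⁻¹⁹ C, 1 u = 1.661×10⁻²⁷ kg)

The magnetic force provides the centripetal force: |q|vB = mv²/r.
r = mv/(|q|B) = (1.883×10⁻²⁸)(2.75×10⁷)/((1.602×10⁻¹⁹)(1.33)) ≈ 0.0243 m.

r ≈ 0.0243 m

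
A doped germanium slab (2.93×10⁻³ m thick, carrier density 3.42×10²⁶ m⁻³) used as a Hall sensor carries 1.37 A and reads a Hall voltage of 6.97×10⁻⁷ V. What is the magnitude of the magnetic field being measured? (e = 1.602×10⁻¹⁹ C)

B ≈ 0.0817 T

From V_H = IB/(n e t), B = V_H n e t / I.
B = (6.97×10⁻⁷)(3.42×10²⁶)(1.602×10⁻¹⁹)(2.93×10⁻³)/1.37 ≈ 0.0817 T.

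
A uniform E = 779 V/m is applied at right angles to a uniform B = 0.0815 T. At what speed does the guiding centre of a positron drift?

v_d ≈ 9560 m/s

The steady drift has the magnetic force balancing the electric force, so v_d = E/B.
v_d = 779/0.0815 = 9560 m/s.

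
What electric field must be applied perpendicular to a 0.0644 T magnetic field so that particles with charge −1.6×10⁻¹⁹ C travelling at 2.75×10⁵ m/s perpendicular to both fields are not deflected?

For straight-line motion qE = qvB, so E = vB.
E = 2.75×10⁵ × 0.0644 = 1.77×10⁴ V/m.

E = 1.77×10⁴ V/m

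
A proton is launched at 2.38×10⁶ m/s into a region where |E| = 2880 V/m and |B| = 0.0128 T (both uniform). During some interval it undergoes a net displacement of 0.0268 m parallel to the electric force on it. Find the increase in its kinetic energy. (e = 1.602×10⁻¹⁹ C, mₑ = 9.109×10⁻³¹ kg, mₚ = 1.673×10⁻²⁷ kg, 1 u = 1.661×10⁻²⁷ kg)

The magnetic force is always ⟂ v and does no work; only the electric force changes KE.
ΔKE = F_E · d = |q|E d = (1.602×10⁻¹⁹)(2880)(0.0268) ≈ 1.24×10⁻¹⁷ J.

ΔKE ≈ 1.24×10⁻¹⁷ J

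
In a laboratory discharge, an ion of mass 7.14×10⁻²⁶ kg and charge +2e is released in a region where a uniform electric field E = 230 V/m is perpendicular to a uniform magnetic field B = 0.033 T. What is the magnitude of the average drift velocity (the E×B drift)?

The E×B drift speed is v_d = E/B.
v_d = 230/0.033 = 7000 m/s.

v_d ≈ 7000 m/s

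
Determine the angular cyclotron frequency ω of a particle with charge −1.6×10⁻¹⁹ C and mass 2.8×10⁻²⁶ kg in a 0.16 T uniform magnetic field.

ω ≈ 9.1×10⁵ rad/s

ω = |q|B/m.
ω = (1.6×10⁻¹⁹)(0.16)/2.8×10⁻²⁶ ≈ 9.1×10⁵ rad/s.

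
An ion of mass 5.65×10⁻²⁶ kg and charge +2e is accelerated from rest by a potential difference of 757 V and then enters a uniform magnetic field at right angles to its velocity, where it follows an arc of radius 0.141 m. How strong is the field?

v = √(2|q|V/m) = √(2·3.204×10⁻¹⁹·757/5.65×10⁻²⁶) ≈ 9.266×10⁴ m/s.
B = mv/(|q|r) = (5.65×10⁻²⁶)(9.266×10⁴)/((3.204×10⁻¹⁹)(0.141)) ≈ 0.116 T.

B ≈ 0.116 T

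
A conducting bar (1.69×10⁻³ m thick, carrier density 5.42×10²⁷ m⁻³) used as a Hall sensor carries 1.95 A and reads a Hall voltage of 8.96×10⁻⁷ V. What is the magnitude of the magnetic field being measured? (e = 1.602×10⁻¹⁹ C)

From V_H = IB/(n e t), B = V_H n e t / I.
B = (8.96×10⁻⁷)(5.42×10²⁷)(1.602×10⁻¹⁹)(1.69×10⁻³)/1.95 ≈ 0.674 T.

B ≈ 0.674 T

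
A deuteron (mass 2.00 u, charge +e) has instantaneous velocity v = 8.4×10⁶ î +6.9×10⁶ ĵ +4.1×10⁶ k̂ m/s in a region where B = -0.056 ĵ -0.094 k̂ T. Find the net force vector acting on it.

v×B = (-4.19×10⁵, 7.90×10⁵, -4.70×10⁵) N/C.
F = q v×B = (1.602×10⁻¹⁹ C)·(-4.19×10⁵, 7.90×10⁵, -4.70×10⁵) = (-6.71×10⁻¹⁴, 1.26×10⁻¹³, -7.54×10⁻¹⁴) N.

F ≈ (-6.71×10⁻¹⁴, 1.26×10⁻¹³, -7.54×10⁻¹⁴) N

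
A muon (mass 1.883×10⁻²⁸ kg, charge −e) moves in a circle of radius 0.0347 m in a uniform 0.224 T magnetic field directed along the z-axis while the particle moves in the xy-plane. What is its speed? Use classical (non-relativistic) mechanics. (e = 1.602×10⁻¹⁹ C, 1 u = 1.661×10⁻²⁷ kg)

v ≈ 6.61×10⁶ m/s

From |q|vB = mv²/r, v = |q|Br/m.
v = (1.602×10⁻¹⁹)(0.224)(0.0347)/1.883×10⁻²⁸ ≈ 6.61×10⁶ m/s.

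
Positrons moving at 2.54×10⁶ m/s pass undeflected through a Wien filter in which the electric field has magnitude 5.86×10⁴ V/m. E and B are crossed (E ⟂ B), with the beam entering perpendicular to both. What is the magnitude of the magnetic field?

B = 0.0231 T

Balance of forces in the selector: qE = qvB ⇒ B = E/v.
B = 5.86×10⁴/2.54×10⁶ = 0.0231 T.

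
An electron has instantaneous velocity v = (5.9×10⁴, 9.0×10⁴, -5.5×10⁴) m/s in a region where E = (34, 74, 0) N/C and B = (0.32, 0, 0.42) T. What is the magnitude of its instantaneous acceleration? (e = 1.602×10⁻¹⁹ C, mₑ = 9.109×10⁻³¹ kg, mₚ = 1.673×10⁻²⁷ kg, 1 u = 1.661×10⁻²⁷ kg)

|a| ≈ 1.12×10¹⁶ m/s²

v×B = (3.78×10⁴, -4.24×10⁴, -2.88×10⁴) N/C.
E + v×B = (3.78×10⁴, -4.23×10⁴, -2.88×10⁴) N/C.
F = q(E + v×B) = (−1.602×10⁻¹⁹ C)·(3.78×10⁴, -4.23×10⁴, -2.88×10⁴) = (-6.06×10⁻¹⁵, 6.78×10⁻¹⁵, 4.61×10⁻¹⁵) N.
|a| = |F|/m = 1.020×10⁻¹⁴/9.109×10⁻³¹ ≈ 1.12×10¹⁶ m/s².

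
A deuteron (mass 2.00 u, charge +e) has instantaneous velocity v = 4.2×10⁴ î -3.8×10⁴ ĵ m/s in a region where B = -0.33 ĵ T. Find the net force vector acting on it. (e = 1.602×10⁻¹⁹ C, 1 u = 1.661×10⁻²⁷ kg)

v×B = (0, 0, -1.39×10⁴) N/C.
F = q v×B = (1.602×10⁻¹⁹ C)·(0, 0, -1.39×10⁴) = (0, 0, -2.22×10⁻¹⁵) N.

F ≈ (0, 0, -2.22×10⁻¹⁵) N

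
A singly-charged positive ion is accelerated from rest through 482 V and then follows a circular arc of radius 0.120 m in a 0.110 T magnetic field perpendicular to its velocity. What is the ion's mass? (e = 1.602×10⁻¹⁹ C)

Combine |q|V = ½mv² and r = mv/(|q|B): eliminate v to get m = qB²r²/(2V).
m = (1.602×10⁻¹⁹)(0.110)²(0.120)²/(2·482) ≈ 2.90×10⁻²⁶ kg.

m ≈ 2.90×10⁻²⁶ kg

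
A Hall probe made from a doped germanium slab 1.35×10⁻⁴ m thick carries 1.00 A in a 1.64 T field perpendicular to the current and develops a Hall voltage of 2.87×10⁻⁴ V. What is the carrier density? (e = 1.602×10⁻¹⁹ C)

n ≈ 2.64×10²⁶ m⁻³

From V_H = IB/(n e t), n = IB/(V_H e t).
n = (1.00)(1.64)/((2.87×10⁻⁴)(1.602×10⁻¹⁹)(1.35×10⁻⁴)) ≈ 2.64×10²⁶ m⁻³.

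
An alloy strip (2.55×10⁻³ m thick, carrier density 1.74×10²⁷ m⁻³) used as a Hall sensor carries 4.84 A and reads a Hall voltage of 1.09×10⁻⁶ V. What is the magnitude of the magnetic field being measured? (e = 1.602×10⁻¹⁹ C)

B ≈ 0.160 T

From V_H = IB/(n e t), B = V_H n e t / I.
B = (1.09×10⁻⁶)(1.74×10²⁷)(1.602×10⁻¹⁹)(2.55×10⁻³)/4.84 ≈ 0.160 T.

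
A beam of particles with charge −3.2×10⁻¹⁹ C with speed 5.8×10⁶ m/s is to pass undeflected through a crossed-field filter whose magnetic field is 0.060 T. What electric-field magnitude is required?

For straight-line motion qE = qvB, so E = vB.
E = 5.8×10⁶ × 0.060 = 3.5×10⁵ V/m.

E = 3.5×10⁵ V/m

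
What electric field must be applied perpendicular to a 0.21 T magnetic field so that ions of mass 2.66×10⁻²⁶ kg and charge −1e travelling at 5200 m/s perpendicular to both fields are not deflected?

E = 1100 V/m

For straight-line motion qE = qvB, so E = vB.
E = 5200 × 0.21 = 1100 V/m.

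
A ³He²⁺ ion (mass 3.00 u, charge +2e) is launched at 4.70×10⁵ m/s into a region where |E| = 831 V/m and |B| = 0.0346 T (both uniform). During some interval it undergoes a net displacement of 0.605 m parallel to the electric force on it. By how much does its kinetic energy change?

ΔKE ≈ 1.61×10⁻¹⁶ J

The magnetic force is always ⟂ v and does no work; only the electric force changes KE.
ΔKE = F_E · d = |q|E d = (3.204×10⁻¹⁹)(831)(0.605) ≈ 1.61×10⁻¹⁶ J.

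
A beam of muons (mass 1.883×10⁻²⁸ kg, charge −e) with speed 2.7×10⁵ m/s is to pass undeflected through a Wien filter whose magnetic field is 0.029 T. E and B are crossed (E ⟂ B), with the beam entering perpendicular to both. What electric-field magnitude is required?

E = 7800 V/m

For straight-line motion qE = qvB, so E = vB.
E = 2.7×10⁵ × 0.029 = 7800 V/m.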